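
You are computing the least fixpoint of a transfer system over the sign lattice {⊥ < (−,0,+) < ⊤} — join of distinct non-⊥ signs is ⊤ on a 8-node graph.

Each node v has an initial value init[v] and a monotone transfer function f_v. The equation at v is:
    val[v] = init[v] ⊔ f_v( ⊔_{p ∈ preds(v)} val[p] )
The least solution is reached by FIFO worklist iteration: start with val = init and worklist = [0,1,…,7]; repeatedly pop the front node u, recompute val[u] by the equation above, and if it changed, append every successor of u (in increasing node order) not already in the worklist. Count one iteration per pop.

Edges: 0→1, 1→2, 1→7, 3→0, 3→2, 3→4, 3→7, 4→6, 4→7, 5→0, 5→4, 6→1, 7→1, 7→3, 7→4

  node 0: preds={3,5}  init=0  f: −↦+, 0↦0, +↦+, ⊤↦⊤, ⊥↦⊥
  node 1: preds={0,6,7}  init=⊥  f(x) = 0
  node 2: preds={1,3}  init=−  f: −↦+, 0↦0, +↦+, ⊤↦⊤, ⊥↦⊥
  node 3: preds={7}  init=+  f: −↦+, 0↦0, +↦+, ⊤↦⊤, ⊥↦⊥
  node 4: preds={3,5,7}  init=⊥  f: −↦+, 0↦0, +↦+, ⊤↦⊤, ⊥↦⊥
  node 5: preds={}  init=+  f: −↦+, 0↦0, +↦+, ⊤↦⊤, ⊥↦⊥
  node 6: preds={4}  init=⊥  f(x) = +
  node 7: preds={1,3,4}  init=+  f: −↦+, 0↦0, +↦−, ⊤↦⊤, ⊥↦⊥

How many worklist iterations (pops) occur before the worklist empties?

Worklist (15 pops):
  #1 pop 0: in=+ → ⊤ (was 0); enqueue []
  #2 pop 1: in=⊤ → 0 (was ⊥); enqueue []
  #3 pop 2: in=⊤ → ⊤ (was −); enqueue []
  #4 pop 3: in=+ → + (no change)
  #5 pop 4: in=+ → + (was ⊥); enqueue []
  #6 pop 5: in=⊥ → + (no change)
  #7 pop 6: in=+ → + (was ⊥); enqueue [1]
  #8 pop 7: in=⊤ → ⊤ (was +); enqueue [3,4]
  #9 pop 1: in=⊤ → 0 (no change)
  #10 pop 3: in=⊤ → ⊤ (was +); enqueue [0,2,7]
  #11 pop 4: in=⊤ → ⊤ (was +); enqueue [6]
  #12 pop 0: in=⊤ → ⊤ (no change)
  #13 pop 2: in=⊤ → ⊤ (no change)
  #14 pop 7: in=⊤ → ⊤ (no change)
  #15 pop 6: in=⊤ → + (no change)

Fixpoint:
  val[0] = ⊤
  val[1] = 0
  val[2] = ⊤
  val[3] = ⊤
  val[4] = ⊤
  val[5] = +
  val[6] = +
  val[7] = ⊤

15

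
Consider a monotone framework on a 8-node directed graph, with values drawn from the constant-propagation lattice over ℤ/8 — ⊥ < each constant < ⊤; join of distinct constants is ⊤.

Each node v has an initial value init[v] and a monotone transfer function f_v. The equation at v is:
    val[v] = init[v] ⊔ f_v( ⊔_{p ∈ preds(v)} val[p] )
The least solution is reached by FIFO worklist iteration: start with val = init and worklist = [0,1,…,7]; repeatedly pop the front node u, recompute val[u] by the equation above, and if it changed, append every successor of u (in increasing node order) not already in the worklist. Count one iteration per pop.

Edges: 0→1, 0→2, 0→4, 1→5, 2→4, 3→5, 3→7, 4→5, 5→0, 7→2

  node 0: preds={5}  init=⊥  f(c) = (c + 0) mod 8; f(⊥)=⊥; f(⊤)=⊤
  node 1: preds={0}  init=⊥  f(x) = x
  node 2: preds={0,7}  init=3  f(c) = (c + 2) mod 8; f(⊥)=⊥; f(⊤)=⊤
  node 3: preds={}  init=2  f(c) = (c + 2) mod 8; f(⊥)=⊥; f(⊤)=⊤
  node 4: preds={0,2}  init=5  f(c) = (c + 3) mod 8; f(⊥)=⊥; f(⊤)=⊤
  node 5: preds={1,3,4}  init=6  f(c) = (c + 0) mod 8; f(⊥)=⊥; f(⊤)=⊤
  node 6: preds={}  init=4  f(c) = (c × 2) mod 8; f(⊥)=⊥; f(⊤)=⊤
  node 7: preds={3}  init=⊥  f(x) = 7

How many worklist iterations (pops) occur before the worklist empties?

Trace (13 dequeues):
  [1] u=0 | in 6 | out 6 | prev ⊥ | push {}
  [2] u=1 | in 6 | out 6 | prev ⊥ | push {}
  [3] u=2 | in 6 | out ⊤ | prev 3 | push {}
  [4] u=3 | in ⊥ | out 2 | ==
  [5] u=4 | in ⊤ | out ⊤ | prev 5 | push {}
  [6] u=5 | in ⊤ | out ⊤ | prev 6 | push {0}
  [7] u=6 | in ⊥ | out 4 | ==
  [8] u=7 | in 2 | out 7 | prev ⊥ | push {2}
  [9] u=0 | in ⊤ | out ⊤ | prev 6 | push {1,4}
  [10] u=2 | in ⊤ | out ⊤ | ==
  [11] u=1 | in ⊤ | out ⊤ | prev 6 | push {5}
  [12] u=4 | in ⊤ | out ⊤ | ==
  [13] u=5 | in ⊤ | out ⊤ | ==

Converged values:
  [0] ⊤
  [1] ⊤
  [2] ⊤
  [3] 2
  [4] ⊤
  [5] ⊤
  [6] 4
  [7] 7

13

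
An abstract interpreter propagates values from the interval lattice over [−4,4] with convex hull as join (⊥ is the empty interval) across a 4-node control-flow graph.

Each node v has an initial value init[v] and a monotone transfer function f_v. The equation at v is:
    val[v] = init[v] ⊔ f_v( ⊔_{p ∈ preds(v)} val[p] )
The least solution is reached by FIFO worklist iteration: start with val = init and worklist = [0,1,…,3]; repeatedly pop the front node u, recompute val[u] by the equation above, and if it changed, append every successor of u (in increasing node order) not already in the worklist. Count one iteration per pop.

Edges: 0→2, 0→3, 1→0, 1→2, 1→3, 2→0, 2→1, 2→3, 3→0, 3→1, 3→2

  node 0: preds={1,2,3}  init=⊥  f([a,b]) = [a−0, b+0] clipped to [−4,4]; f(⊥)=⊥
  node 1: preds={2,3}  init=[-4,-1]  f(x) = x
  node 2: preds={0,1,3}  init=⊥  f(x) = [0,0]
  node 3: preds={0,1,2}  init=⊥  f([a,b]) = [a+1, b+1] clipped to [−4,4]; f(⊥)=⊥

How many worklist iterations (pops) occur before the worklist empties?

21

Trace (21 dequeues):
  [1] u=0 | in [-4,-1] | out [-4,-1] | prev ⊥ | push {}
  [2] u=1 | in ⊥ | out [-4,-1] | ==
  [3] u=2 | in [-4,-1] | out [0,0] | prev ⊥ | push {0,1}
  [4] u=3 | in [-4,0] | out [-3,1] | prev ⊥ | push {2}
  [5] u=0 | in [-4,1] | out [-4,1] | prev [-4,-1] | push {3}
  [6] u=1 | in [-3,1] | out [-4,1] | prev [-4,-1] | push {0}
  [7] u=2 | in [-4,1] | out [0,0] | ==
  [8] u=3 | in [-4,1] | out [-3,2] | prev [-3,1] | push {1,2}
  [9] u=0 | in [-4,2] | out [-4,2] | prev [-4,1] | push {3}
  [10] u=1 | in [-3,2] | out [-4,2] | prev [-4,1] | push {0}
  [11] u=2 | in [-4,2] | out [0,0] | ==
  [12] u=3 | in [-4,2] | out [-3,3] | prev [-3,2] | push {1,2}
  [13] u=0 | in [-4,3] | out [-4,3] | prev [-4,2] | push {3}
  [14] u=1 | in [-3,3] | out [-4,3] | prev [-4,2] | push {0}
  [15] u=2 | in [-4,3] | out [0,0] | ==
  [16] u=3 | in [-4,3] | out [-3,4] | prev [-3,3] | push {1,2}
  [17] u=0 | in [-4,4] | out [-4,4] | prev [-4,3] | push {3}
  [18] u=1 | in [-3,4] | out [-4,4] | prev [-4,3] | push {0}
  [19] u=2 | in [-4,4] | out [0,0] | ==
  [20] u=3 | in [-4,4] | out [-3,4] | ==
  [21] u=0 | in [-4,4] | out [-4,4] | ==

Converged values:
  [0] [-4,4]
  [1] [-4,4]
  [2] [0,0]
  [3] [-3,4]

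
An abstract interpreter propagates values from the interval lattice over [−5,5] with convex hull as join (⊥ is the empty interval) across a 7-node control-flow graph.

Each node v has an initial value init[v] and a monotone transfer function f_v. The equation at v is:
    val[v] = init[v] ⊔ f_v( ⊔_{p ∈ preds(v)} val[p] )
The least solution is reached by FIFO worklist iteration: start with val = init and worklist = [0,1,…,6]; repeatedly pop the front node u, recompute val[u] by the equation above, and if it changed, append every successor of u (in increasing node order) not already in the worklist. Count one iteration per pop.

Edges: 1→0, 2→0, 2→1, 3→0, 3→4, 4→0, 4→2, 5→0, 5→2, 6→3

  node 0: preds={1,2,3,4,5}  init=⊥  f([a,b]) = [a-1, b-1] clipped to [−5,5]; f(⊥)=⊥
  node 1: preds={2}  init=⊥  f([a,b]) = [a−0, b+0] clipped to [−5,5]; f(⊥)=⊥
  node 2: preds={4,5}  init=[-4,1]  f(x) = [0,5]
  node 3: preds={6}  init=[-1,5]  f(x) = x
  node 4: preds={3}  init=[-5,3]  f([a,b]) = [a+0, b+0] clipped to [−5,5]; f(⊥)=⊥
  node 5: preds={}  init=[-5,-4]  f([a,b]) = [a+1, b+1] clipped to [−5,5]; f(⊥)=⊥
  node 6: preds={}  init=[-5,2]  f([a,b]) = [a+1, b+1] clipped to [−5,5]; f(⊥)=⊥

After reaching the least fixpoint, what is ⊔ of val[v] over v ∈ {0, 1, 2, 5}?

[-5,5]

Iteration log — 11 steps:
  step 1. node 0  ⊔preds=[-5,5]  new=[-5,4]  old=⊥  +wl: 
  step 2. node 1  ⊔preds=[-4,1]  new=[-4,1]  old=⊥  +wl: 0
  step 3. node 2  ⊔preds=[-5,3]  new=[-4,5]  old=[-4,1]  +wl: 1
  step 4. node 3  ⊔preds=[-5,2]  new=[-5,5]  old=[-1,5]  +wl: 
  step 5. node 4  ⊔preds=[-5,5]  new=[-5,5]  old=[-5,3]  +wl: 2
  step 6. node 5  ⊔preds=⊥  new=[-5,-4]  stable
  step 7. node 6  ⊔preds=⊥  new=[-5,2]  stable
  step 8. node 0  ⊔preds=[-5,5]  new=[-5,4]  stable
  step 9. node 1  ⊔preds=[-4,5]  new=[-4,5]  old=[-4,1]  +wl: 0
  step 10. node 2  ⊔preds=[-5,5]  new=[-4,5]  stable
  step 11. node 0  ⊔preds=[-5,5]  new=[-5,4]  stable

Least fixpoint reached:
  node 0: [-5,4]
  node 1: [-4,5]
  node 2: [-4,5]
  node 3: [-5,5]
  node 4: [-5,5]
  node 5: [-5,-4]
  node 6: [-5,2]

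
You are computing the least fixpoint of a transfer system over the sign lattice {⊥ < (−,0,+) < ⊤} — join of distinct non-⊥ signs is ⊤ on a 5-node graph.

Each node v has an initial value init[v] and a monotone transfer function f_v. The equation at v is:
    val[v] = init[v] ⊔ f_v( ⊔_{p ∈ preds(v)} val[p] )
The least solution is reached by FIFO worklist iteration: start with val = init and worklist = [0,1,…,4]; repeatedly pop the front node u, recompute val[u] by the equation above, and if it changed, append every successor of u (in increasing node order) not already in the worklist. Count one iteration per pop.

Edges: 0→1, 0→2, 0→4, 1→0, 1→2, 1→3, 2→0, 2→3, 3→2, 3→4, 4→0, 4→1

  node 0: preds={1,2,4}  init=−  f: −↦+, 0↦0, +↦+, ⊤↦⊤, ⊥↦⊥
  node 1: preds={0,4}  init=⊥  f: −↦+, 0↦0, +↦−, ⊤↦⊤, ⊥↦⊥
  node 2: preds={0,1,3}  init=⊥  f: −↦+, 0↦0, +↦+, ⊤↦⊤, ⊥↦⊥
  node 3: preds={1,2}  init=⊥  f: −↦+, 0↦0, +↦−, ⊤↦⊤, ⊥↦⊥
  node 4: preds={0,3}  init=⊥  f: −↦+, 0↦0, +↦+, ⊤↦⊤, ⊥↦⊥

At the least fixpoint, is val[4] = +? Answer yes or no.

Trace (12 dequeues):
  [1] u=0 | in ⊥ | out − | ==
  [2] u=1 | in − | out + | prev ⊥ | push {0}
  [3] u=2 | in ⊤ | out ⊤ | prev ⊥ | push {}
  [4] u=3 | in ⊤ | out ⊤ | prev ⊥ | push {2}
  [5] u=4 | in ⊤ | out ⊤ | prev ⊥ | push {1}
  [6] u=0 | in ⊤ | out ⊤ | prev − | push {4}
  [7] u=2 | in ⊤ | out ⊤ | ==
  [8] u=1 | in ⊤ | out ⊤ | prev + | push {0,2,3}
  [9] u=4 | in ⊤ | out ⊤ | ==
  [10] u=0 | in ⊤ | out ⊤ | ==
  [11] u=2 | in ⊤ | out ⊤ | ==
  [12] u=3 | in ⊤ | out ⊤ | ==

Converged values:
  [0] ⊤
  [1] ⊤
  [2] ⊤
  [3] ⊤
  [4] ⊤

no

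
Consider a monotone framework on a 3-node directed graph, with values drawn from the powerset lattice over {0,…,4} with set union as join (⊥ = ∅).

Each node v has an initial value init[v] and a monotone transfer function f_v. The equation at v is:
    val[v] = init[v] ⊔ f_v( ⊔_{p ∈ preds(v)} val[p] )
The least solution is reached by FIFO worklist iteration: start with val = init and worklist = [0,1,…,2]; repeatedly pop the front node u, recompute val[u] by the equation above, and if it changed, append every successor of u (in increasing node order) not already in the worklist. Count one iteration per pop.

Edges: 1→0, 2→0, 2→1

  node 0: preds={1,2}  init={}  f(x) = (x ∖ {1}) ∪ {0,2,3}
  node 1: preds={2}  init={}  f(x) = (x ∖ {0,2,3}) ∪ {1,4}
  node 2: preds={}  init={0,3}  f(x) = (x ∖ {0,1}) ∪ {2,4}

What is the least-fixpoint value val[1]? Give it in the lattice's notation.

Iteration log — 5 steps:
  step 1. node 0  ⊔preds={0,3}  new={0,2,3}  old={}  +wl: 
  step 2. node 1  ⊔preds={0,3}  new={1,4}  old={}  +wl: 0
  step 3. node 2  ⊔preds={}  new={0,2,3,4}  old={0,3}  +wl: 1
  step 4. node 0  ⊔preds={0,1,2,3,4}  new={0,2,3,4}  old={0,2,3}  +wl: 
  step 5. node 1  ⊔preds={0,2,3,4}  new={1,4}  stable

Least fixpoint reached:
  node 0: {0,2,3,4}
  node 1: {1,4}
  node 2: {0,2,3,4}

{1,4}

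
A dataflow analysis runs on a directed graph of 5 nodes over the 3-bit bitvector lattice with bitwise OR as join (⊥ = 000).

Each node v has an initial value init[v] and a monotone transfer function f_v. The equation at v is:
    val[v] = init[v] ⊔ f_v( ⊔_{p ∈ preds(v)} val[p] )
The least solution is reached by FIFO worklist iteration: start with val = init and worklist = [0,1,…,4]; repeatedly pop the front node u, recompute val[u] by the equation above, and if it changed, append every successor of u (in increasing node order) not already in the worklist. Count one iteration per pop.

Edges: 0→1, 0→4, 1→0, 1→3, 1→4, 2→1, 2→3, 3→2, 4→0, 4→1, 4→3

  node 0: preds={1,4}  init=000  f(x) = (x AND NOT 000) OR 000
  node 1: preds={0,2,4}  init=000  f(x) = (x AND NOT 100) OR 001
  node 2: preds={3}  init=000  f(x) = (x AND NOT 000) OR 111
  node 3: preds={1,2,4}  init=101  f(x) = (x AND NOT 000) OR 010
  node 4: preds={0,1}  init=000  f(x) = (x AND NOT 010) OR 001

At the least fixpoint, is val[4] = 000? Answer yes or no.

Worklist (13 pops):
  #1 pop 0: in=000 → 000 (no change)
  #2 pop 1: in=000 → 001 (was 000); enqueue [0]
  #3 pop 2: in=101 → 111 (was 000); enqueue [1]
  #4 pop 3: in=111 → 111 (was 101); enqueue [2]
  #5 pop 4: in=001 → 001 (was 000); enqueue [3]
  #6 pop 0: in=001 → 001 (was 000); enqueue [4]
  #7 pop 1: in=111 → 011 (was 001); enqueue [0]
  #8 pop 2: in=111 → 111 (no change)
  #9 pop 3: in=111 → 111 (no change)
  #10 pop 4: in=011 → 001 (no change)
  #11 pop 0: in=011 → 011 (was 001); enqueue [1,4]
  #12 pop 1: in=111 → 011 (no change)
  #13 pop 4: in=011 → 001 (no change)

Fixpoint:
  val[0] = 011
  val[1] = 011
  val[2] = 111
  val[3] = 111
  val[4] = 001

no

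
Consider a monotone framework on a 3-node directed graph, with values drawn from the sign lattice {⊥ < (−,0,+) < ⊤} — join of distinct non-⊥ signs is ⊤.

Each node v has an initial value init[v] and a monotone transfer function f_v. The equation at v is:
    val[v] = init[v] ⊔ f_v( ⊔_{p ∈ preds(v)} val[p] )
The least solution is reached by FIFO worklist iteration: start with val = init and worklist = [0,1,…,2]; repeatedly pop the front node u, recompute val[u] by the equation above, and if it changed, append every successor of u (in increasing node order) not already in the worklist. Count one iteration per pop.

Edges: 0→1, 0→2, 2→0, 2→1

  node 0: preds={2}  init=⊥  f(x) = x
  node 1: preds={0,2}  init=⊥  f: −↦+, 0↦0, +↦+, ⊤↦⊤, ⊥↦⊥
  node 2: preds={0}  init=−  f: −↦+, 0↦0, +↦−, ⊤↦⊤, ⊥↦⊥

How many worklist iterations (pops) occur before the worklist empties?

6

Trace (6 dequeues):
  [1] u=0 | in − | out − | prev ⊥ | push {}
  [2] u=1 | in − | out + | prev ⊥ | push {}
  [3] u=2 | in − | out ⊤ | prev − | push {0,1}
  [4] u=0 | in ⊤ | out ⊤ | prev − | push {2}
  [5] u=1 | in ⊤ | out ⊤ | prev + | push {}
  [6] u=2 | in ⊤ | out ⊤ | ==

Converged values:
  [0] ⊤
  [1] ⊤
  [2] ⊤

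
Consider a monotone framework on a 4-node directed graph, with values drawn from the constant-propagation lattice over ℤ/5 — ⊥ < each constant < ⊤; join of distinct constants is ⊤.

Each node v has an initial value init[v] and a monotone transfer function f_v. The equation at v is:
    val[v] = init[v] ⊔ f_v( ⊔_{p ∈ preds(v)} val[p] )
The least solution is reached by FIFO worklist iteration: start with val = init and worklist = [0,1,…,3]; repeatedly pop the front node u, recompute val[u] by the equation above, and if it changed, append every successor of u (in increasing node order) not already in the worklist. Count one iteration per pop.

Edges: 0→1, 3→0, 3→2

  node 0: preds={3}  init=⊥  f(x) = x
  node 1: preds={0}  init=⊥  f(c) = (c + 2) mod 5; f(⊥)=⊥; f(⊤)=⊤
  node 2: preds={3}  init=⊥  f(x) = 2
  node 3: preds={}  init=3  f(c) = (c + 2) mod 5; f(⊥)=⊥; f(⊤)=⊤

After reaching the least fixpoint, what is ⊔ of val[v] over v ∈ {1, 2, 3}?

⊤

Trace (4 dequeues):
  [1] u=0 | in 3 | out 3 | prev ⊥ | push {}
  [2] u=1 | in 3 | out 0 | prev ⊥ | push {}
  [3] u=2 | in 3 | out 2 | prev ⊥ | push {}
  [4] u=3 | in ⊥ | out 3 | ==

Converged values:
  [0] 3
  [1] 0
  [2] 2
  [3] 3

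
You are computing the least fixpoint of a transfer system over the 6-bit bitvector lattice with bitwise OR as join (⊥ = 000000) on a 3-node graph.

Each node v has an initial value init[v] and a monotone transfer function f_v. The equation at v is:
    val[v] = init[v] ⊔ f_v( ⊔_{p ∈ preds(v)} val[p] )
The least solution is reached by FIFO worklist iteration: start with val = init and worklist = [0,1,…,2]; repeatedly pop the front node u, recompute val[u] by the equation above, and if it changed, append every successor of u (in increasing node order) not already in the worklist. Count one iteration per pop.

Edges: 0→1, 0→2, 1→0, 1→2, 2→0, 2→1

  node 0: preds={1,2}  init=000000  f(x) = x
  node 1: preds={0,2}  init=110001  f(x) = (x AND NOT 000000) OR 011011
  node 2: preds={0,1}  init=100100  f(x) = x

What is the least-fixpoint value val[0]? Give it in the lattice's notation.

111111

Worklist (6 pops):
  #1 pop 0: in=110101 → 110101 (was 000000); enqueue []
  #2 pop 1: in=110101 → 111111 (was 110001); enqueue [0]
  #3 pop 2: in=111111 → 111111 (was 100100); enqueue [1]
  #4 pop 0: in=111111 → 111111 (was 110101); enqueue [2]
  #5 pop 1: in=111111 → 111111 (no change)
  #6 pop 2: in=111111 → 111111 (no change)

Fixpoint:
  val[0] = 111111
  val[1] = 111111
  val[2] = 111111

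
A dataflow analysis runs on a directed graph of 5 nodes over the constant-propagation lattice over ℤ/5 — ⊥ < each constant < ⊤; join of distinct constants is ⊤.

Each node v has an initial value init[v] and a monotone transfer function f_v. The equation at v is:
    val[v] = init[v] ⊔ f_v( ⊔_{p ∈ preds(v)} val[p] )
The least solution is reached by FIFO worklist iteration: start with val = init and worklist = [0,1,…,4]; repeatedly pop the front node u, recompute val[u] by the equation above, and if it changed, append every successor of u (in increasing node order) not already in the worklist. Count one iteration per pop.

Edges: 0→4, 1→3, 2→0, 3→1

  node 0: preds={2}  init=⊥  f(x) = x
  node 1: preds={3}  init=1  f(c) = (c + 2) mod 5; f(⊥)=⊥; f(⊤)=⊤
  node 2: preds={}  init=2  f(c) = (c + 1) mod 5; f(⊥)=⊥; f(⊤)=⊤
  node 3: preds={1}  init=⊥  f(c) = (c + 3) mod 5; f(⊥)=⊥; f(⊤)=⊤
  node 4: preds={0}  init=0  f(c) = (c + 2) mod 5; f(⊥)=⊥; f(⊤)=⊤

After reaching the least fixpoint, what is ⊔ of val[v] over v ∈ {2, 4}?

⊤

Iteration log — 6 steps:
  step 1. node 0  ⊔preds=2  new=2  old=⊥  +wl: 
  step 2. node 1  ⊔preds=⊥  new=1  stable
  step 3. node 2  ⊔preds=⊥  new=2  stable
  step 4. node 3  ⊔preds=1  new=4  old=⊥  +wl: 1
  step 5. node 4  ⊔preds=2  new=⊤  old=0  +wl: 
  step 6. node 1  ⊔preds=4  new=1  stable

Least fixpoint reached:
  node 0: 2
  node 1: 1
  node 2: 2
  node 3: 4
  node 4: ⊤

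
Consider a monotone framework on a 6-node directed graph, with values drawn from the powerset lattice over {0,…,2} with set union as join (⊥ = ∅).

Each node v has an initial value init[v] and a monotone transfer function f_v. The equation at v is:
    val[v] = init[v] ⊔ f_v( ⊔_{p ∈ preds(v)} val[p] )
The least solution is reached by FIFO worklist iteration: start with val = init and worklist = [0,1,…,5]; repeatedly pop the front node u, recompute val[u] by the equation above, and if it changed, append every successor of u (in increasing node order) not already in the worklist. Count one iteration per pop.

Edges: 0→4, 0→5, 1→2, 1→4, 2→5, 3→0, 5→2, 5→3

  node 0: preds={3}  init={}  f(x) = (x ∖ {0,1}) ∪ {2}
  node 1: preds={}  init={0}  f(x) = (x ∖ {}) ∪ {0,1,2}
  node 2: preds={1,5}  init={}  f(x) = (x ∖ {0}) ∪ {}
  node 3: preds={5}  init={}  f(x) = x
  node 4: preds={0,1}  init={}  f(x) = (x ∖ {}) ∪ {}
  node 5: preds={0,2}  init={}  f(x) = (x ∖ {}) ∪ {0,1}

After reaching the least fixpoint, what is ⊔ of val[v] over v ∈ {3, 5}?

{0,1,2}

Trace (9 dequeues):
  [1] u=0 | in {} | out {2} | prev {} | push {}
  [2] u=1 | in {} | out {0,1,2} | prev {0} | push {}
  [3] u=2 | in {0,1,2} | out {1,2} | prev {} | push {}
  [4] u=3 | in {} | out {} | ==
  [5] u=4 | in {0,1,2} | out {0,1,2} | prev {} | push {}
  [6] u=5 | in {1,2} | out {0,1,2} | prev {} | push {2,3}
  [7] u=2 | in {0,1,2} | out {1,2} | ==
  [8] u=3 | in {0,1,2} | out {0,1,2} | prev {} | push {0}
  [9] u=0 | in {0,1,2} | out {2} | ==

Converged values:
  [0] {2}
  [1] {0,1,2}
  [2] {1,2}
  [3] {0,1,2}
  [4] {0,1,2}
  [5] {0,1,2}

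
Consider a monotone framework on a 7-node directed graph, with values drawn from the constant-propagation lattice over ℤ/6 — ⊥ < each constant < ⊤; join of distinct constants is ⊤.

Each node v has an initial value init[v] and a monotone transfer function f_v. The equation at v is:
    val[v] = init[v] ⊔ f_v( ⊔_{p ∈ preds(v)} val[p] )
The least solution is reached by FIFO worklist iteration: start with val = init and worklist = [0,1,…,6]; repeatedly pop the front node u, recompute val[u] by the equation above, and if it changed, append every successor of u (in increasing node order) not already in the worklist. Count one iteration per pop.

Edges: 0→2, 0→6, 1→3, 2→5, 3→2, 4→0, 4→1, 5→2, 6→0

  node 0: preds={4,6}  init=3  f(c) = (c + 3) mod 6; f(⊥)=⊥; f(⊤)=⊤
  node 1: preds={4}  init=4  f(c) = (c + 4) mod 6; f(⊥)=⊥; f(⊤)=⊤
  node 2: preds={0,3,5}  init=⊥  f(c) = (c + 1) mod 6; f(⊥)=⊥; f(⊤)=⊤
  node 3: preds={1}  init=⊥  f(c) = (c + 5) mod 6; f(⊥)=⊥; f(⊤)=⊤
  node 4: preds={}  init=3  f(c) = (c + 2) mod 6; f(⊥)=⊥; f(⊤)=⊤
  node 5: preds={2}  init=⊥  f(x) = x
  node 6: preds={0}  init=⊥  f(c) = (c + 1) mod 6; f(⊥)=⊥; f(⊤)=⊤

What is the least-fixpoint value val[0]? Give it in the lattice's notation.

Worklist (9 pops):
  #1 pop 0: in=3 → ⊤ (was 3); enqueue []
  #2 pop 1: in=3 → ⊤ (was 4); enqueue []
  #3 pop 2: in=⊤ → ⊤ (was ⊥); enqueue []
  #4 pop 3: in=⊤ → ⊤ (was ⊥); enqueue [2]
  #5 pop 4: in=⊥ → 3 (no change)
  #6 pop 5: in=⊤ → ⊤ (was ⊥); enqueue []
  #7 pop 6: in=⊤ → ⊤ (was ⊥); enqueue [0]
  #8 pop 2: in=⊤ → ⊤ (no change)
  #9 pop 0: in=⊤ → ⊤ (no change)

Fixpoint:
  val[0] = ⊤
  val[1] = ⊤
  val[2] = ⊤
  val[3] = ⊤
  val[4] = 3
  val[5] = ⊤
  val[6] = ⊤

⊤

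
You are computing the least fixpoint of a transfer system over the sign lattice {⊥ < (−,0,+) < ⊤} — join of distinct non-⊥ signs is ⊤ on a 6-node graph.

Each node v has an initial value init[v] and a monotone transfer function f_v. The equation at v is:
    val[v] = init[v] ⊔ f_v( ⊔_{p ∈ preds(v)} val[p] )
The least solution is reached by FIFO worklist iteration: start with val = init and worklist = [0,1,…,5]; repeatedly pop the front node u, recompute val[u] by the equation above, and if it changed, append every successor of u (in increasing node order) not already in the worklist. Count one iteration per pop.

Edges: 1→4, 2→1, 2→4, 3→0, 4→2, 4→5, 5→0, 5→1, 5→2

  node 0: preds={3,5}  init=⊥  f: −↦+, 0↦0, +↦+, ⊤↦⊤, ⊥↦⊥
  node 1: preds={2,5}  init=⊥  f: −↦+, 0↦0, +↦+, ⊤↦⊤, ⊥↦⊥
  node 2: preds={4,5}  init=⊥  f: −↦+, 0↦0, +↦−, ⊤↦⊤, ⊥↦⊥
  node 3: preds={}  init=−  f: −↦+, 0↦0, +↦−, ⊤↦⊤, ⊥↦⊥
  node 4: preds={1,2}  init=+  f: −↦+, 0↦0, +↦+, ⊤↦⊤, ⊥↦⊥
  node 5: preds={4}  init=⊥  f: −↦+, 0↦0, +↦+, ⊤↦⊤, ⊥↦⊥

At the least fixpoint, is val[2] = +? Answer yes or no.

Worklist (16 pops):
  #1 pop 0: in=− → + (was ⊥); enqueue []
  #2 pop 1: in=⊥ → ⊥ (no change)
  #3 pop 2: in=+ → − (was ⊥); enqueue [1]
  #4 pop 3: in=⊥ → − (no change)
  #5 pop 4: in=− → + (no change)
  #6 pop 5: in=+ → + (was ⊥); enqueue [0,2]
  #7 pop 1: in=⊤ → ⊤ (was ⊥); enqueue [4]
  #8 pop 0: in=⊤ → ⊤ (was +); enqueue []
  #9 pop 2: in=+ → − (no change)
  #10 pop 4: in=⊤ → ⊤ (was +); enqueue [2,5]
  #11 pop 2: in=⊤ → ⊤ (was −); enqueue [1,4]
  #12 pop 5: in=⊤ → ⊤ (was +); enqueue [0,2]
  #13 pop 1: in=⊤ → ⊤ (no change)
  #14 pop 4: in=⊤ → ⊤ (no change)
  #15 pop 0: in=⊤ → ⊤ (no change)
  #16 pop 2: in=⊤ → ⊤ (no change)

Fixpoint:
  val[0] = ⊤
  val[1] = ⊤
  val[2] = ⊤
  val[3] = −
  val[4] = ⊤
  val[5] = ⊤

no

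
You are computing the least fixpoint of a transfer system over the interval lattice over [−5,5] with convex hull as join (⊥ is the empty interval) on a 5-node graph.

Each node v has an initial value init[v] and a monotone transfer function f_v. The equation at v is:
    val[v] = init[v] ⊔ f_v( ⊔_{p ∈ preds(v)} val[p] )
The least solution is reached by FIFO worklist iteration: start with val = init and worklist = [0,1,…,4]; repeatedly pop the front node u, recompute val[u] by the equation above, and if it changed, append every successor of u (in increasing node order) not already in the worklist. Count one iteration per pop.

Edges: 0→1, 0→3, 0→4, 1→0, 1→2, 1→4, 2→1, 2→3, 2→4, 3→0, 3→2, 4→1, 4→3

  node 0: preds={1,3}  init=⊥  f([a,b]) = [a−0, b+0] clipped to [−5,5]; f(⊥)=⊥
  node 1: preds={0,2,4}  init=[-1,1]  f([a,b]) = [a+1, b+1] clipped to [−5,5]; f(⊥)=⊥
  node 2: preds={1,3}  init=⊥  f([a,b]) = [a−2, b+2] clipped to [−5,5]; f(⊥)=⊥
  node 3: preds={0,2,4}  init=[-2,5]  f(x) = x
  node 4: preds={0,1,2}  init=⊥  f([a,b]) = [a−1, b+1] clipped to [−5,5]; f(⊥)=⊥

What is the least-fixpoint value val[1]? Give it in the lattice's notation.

Trace (15 dequeues):
  [1] u=0 | in [-2,5] | out [-2,5] | prev ⊥ | push {}
  [2] u=1 | in [-2,5] | out [-1,5] | prev [-1,1] | push {0}
  [3] u=2 | in [-2,5] | out [-4,5] | prev ⊥ | push {1}
  [4] u=3 | in [-4,5] | out [-4,5] | prev [-2,5] | push {2}
  [5] u=4 | in [-4,5] | out [-5,5] | prev ⊥ | push {3}
  [6] u=0 | in [-4,5] | out [-4,5] | prev [-2,5] | push {4}
  [7] u=1 | in [-5,5] | out [-4,5] | prev [-1,5] | push {0}
  [8] u=2 | in [-4,5] | out [-5,5] | prev [-4,5] | push {1}
  [9] u=3 | in [-5,5] | out [-5,5] | prev [-4,5] | push {2}
  [10] u=4 | in [-5,5] | out [-5,5] | ==
  [11] u=0 | in [-5,5] | out [-5,5] | prev [-4,5] | push {3,4}
  [12] u=1 | in [-5,5] | out [-4,5] | ==
  [13] u=2 | in [-5,5] | out [-5,5] | ==
  [14] u=3 | in [-5,5] | out [-5,5] | ==
  [15] u=4 | in [-5,5] | out [-5,5] | ==

Converged values:
  [0] [-5,5]
  [1] [-4,5]
  [2] [-5,5]
  [3] [-5,5]
  [4] [-5,5]

[-4,5]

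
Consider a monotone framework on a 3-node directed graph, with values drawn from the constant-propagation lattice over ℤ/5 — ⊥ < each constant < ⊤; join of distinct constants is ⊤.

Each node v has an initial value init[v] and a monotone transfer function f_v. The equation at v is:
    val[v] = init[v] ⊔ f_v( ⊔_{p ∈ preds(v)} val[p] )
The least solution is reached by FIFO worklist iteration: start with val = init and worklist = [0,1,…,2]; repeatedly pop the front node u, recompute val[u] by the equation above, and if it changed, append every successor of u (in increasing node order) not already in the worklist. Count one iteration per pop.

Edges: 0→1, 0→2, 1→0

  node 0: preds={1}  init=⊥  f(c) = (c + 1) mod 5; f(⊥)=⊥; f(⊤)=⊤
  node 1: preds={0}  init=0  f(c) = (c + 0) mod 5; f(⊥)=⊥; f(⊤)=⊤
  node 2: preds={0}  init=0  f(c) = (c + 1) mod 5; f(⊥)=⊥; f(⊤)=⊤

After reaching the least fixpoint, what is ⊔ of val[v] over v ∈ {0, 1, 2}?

⊤

Worklist (6 pops):
  #1 pop 0: in=0 → 1 (was ⊥); enqueue []
  #2 pop 1: in=1 → ⊤ (was 0); enqueue [0]
  #3 pop 2: in=1 → ⊤ (was 0); enqueue []
  #4 pop 0: in=⊤ → ⊤ (was 1); enqueue [1,2]
  #5 pop 1: in=⊤ → ⊤ (no change)
  #6 pop 2: in=⊤ → ⊤ (no change)

Fixpoint:
  val[0] = ⊤
  val[1] = ⊤
  val[2] = ⊤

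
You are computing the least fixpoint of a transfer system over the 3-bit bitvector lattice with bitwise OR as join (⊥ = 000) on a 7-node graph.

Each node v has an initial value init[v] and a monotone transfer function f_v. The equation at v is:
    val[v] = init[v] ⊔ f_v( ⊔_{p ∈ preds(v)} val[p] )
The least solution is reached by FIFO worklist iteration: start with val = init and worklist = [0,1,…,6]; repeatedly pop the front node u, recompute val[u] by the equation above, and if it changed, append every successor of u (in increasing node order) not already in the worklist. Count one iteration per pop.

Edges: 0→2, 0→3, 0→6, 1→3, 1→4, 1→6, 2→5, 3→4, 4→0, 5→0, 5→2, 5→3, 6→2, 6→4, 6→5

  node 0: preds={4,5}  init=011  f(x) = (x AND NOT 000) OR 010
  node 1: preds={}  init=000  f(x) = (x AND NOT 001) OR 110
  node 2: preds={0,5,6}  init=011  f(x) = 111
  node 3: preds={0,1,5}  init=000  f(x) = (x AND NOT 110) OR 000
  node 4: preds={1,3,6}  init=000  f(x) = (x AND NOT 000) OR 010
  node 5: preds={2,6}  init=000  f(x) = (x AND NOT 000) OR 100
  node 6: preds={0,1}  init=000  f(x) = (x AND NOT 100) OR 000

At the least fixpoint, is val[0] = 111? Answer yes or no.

Worklist (13 pops):
  #1 pop 0: in=000 → 011 (no change)
  #2 pop 1: in=000 → 110 (was 000); enqueue []
  #3 pop 2: in=011 → 111 (was 011); enqueue []
  #4 pop 3: in=111 → 001 (was 000); enqueue []
  #5 pop 4: in=111 → 111 (was 000); enqueue [0]
  #6 pop 5: in=111 → 111 (was 000); enqueue [2,3]
  #7 pop 6: in=111 → 011 (was 000); enqueue [4,5]
  #8 pop 0: in=111 → 111 (was 011); enqueue [6]
  #9 pop 2: in=111 → 111 (no change)
  #10 pop 3: in=111 → 001 (no change)
  #11 pop 4: in=111 → 111 (no change)
  #12 pop 5: in=111 → 111 (no change)
  #13 pop 6: in=111 → 011 (no change)

Fixpoint:
  val[0] = 111
  val[1] = 110
  val[2] = 111
  val[3] = 001
  val[4] = 111
  val[5] = 111
  val[6] = 011

yes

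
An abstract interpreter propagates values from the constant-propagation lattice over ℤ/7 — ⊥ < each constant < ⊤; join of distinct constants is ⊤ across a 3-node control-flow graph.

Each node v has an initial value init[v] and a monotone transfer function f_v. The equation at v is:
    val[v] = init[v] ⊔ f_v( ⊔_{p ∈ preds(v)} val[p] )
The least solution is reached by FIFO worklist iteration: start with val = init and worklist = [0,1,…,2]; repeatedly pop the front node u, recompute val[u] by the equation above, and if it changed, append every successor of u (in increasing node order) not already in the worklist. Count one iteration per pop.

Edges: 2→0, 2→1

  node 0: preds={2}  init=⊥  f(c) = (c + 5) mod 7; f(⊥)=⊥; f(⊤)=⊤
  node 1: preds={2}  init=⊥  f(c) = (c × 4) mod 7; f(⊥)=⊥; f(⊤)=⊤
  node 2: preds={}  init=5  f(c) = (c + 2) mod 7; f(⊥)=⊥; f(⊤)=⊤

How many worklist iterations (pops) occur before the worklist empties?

Trace (3 dequeues):
  [1] u=0 | in 5 | out 3 | prev ⊥ | push {}
  [2] u=1 | in 5 | out 6 | prev ⊥ | push {}
  [3] u=2 | in ⊥ | out 5 | ==

Converged values:
  [0] 3
  [1] 6
  [2] 5

3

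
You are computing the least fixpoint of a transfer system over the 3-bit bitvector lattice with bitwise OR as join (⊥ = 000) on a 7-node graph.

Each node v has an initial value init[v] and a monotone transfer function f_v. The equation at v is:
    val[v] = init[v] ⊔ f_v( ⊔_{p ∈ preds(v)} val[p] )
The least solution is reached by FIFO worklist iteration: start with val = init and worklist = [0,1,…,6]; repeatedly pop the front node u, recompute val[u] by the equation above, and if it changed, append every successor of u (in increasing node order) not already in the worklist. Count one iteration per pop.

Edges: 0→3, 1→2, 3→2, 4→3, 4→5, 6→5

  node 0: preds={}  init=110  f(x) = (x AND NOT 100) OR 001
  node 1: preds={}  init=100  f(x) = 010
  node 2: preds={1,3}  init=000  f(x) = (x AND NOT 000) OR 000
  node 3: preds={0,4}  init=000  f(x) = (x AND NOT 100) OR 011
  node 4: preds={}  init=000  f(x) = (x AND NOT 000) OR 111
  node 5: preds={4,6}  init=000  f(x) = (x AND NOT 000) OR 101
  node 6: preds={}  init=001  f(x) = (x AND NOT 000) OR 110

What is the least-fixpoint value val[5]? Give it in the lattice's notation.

Iteration log — 10 steps:
  step 1. node 0  ⊔preds=000  new=111  old=110  +wl: 
  step 2. node 1  ⊔preds=000  new=110  old=100  +wl: 
  step 3. node 2  ⊔preds=110  new=110  old=000  +wl: 
  step 4. node 3  ⊔preds=111  new=011  old=000  +wl: 2
  step 5. node 4  ⊔preds=000  new=111  old=000  +wl: 3
  step 6. node 5  ⊔preds=111  new=111  old=000  +wl: 
  step 7. node 6  ⊔preds=000  new=111  old=001  +wl: 5
  step 8. node 2  ⊔preds=111  new=111  old=110  +wl: 
  step 9. node 3  ⊔preds=111  new=011  stable
  step 10. node 5  ⊔preds=111  new=111  stable

Least fixpoint reached:
  node 0: 111
  node 1: 110
  node 2: 111
  node 3: 011
  node 4: 111
  node 5: 111
  node 6: 111

111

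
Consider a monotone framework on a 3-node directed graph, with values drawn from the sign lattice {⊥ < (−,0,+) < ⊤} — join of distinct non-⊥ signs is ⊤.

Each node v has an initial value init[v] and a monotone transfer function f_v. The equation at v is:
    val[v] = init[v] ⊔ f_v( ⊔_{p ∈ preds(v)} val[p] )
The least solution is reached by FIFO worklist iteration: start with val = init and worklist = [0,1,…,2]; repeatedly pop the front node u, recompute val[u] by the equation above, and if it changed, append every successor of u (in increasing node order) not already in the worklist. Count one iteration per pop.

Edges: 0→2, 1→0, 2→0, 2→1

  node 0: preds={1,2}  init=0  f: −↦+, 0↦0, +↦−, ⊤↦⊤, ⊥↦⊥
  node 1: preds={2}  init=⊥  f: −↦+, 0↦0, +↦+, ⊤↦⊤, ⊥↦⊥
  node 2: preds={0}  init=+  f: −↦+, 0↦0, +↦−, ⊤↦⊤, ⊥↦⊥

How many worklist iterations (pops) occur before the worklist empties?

6

Iteration log — 6 steps:
  step 1. node 0  ⊔preds=+  new=⊤  old=0  +wl: 
  step 2. node 1  ⊔preds=+  new=+  old=⊥  +wl: 0
  step 3. node 2  ⊔preds=⊤  new=⊤  old=+  +wl: 1
  step 4. node 0  ⊔preds=⊤  new=⊤  stable
  step 5. node 1  ⊔preds=⊤  new=⊤  old=+  +wl: 0
  step 6. node 0  ⊔preds=⊤  new=⊤  stable

Least fixpoint reached:
  node 0: ⊤
  node 1: ⊤
  node 2: ⊤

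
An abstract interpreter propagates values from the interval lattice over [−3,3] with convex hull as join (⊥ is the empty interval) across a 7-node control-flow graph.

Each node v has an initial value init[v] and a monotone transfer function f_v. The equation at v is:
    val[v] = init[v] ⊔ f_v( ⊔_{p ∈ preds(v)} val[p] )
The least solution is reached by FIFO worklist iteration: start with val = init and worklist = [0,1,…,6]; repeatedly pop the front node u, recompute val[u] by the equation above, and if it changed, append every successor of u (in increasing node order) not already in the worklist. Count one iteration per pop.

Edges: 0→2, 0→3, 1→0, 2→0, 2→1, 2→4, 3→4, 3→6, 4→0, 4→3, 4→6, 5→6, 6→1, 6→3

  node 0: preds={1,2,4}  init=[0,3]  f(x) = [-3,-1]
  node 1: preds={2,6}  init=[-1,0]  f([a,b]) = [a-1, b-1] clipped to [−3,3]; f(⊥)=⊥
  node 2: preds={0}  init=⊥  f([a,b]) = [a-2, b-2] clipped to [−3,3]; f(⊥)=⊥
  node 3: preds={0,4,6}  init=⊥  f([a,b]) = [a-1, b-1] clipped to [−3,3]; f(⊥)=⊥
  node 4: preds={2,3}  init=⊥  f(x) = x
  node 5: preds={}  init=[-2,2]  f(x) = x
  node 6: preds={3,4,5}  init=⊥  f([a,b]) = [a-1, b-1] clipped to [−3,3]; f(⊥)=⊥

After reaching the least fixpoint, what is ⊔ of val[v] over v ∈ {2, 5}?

Iteration log — 11 steps:
  step 1. node 0  ⊔preds=[-1,0]  new=[-3,3]  old=[0,3]  +wl: 
  step 2. node 1  ⊔preds=⊥  new=[-1,0]  stable
  step 3. node 2  ⊔preds=[-3,3]  new=[-3,1]  old=⊥  +wl: 0,1
  step 4. node 3  ⊔preds=[-3,3]  new=[-3,2]  old=⊥  +wl: 
  step 5. node 4  ⊔preds=[-3,2]  new=[-3,2]  old=⊥  +wl: 3
  step 6. node 5  ⊔preds=⊥  new=[-2,2]  stable
  step 7. node 6  ⊔preds=[-3,2]  new=[-3,1]  old=⊥  +wl: 
  step 8. node 0  ⊔preds=[-3,2]  new=[-3,3]  stable
  step 9. node 1  ⊔preds=[-3,1]  new=[-3,0]  old=[-1,0]  +wl: 0
  step 10. node 3  ⊔preds=[-3,3]  new=[-3,2]  stable
  step 11. node 0  ⊔preds=[-3,2]  new=[-3,3]  stable

Least fixpoint reached:
  node 0: [-3,3]
  node 1: [-3,0]
  node 2: [-3,1]
  node 3: [-3,2]
  node 4: [-3,2]
  node 5: [-2,2]
  node 6: [-3,1]

[-3,2]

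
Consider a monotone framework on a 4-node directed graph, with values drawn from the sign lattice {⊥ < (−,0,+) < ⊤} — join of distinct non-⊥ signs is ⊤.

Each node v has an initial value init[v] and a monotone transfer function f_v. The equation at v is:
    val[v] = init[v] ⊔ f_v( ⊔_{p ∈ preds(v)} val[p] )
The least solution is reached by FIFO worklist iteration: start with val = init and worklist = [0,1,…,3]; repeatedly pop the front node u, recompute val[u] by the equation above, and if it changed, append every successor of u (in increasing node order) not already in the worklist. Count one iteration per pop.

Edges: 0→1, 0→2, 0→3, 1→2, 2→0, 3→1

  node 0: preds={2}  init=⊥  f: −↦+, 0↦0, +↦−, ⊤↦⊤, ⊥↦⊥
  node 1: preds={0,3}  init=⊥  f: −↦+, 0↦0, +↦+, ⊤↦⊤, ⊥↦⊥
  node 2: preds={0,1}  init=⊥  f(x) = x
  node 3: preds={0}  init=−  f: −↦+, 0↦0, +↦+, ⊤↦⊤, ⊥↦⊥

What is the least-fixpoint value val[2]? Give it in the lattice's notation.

Trace (12 dequeues):
  [1] u=0 | in ⊥ | out ⊥ | ==
  [2] u=1 | in − | out + | prev ⊥ | push {}
  [3] u=2 | in + | out + | prev ⊥ | push {0}
  [4] u=3 | in ⊥ | out − | ==
  [5] u=0 | in + | out − | prev ⊥ | push {1,2,3}
  [6] u=1 | in − | out + | ==
  [7] u=2 | in ⊤ | out ⊤ | prev + | push {0}
  [8] u=3 | in − | out ⊤ | prev − | push {1}
  [9] u=0 | in ⊤ | out ⊤ | prev − | push {2,3}
  [10] u=1 | in ⊤ | out ⊤ | prev + | push {}
  [11] u=2 | in ⊤ | out ⊤ | ==
  [12] u=3 | in ⊤ | out ⊤ | ==

Converged values:
  [0] ⊤
  [1] ⊤
  [2] ⊤
  [3] ⊤

⊤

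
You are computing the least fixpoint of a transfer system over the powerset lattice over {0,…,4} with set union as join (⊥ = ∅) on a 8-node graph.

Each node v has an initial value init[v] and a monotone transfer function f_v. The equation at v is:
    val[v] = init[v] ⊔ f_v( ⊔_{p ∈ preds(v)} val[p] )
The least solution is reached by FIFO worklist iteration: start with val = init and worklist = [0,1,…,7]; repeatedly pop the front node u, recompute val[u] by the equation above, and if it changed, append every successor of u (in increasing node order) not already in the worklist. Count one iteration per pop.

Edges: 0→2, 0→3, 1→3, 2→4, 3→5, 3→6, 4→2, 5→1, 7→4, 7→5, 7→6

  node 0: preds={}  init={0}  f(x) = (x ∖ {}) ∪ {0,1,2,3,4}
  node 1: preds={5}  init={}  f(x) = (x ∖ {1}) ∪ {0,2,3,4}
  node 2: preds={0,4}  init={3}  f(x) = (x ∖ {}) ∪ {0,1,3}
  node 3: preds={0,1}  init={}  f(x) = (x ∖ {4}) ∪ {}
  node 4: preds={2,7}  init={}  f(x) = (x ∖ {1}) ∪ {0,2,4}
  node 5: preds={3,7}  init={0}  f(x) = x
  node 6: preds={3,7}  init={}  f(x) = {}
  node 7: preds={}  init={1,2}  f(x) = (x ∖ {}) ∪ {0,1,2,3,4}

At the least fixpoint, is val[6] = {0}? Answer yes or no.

Iteration log — 14 steps:
  step 1. node 0  ⊔preds={}  new={0,1,2,3,4}  old={0}  +wl: 
  step 2. node 1  ⊔preds={0}  new={0,2,3,4}  old={}  +wl: 
  step 3. node 2  ⊔preds={0,1,2,3,4}  new={0,1,2,3,4}  old={3}  +wl: 
  step 4. node 3  ⊔preds={0,1,2,3,4}  new={0,1,2,3}  old={}  +wl: 
  step 5. node 4  ⊔preds={0,1,2,3,4}  new={0,2,3,4}  old={}  +wl: 2
  step 6. node 5  ⊔preds={0,1,2,3}  new={0,1,2,3}  old={0}  +wl: 1
  step 7. node 6  ⊔preds={0,1,2,3}  new={}  stable
  step 8. node 7  ⊔preds={}  new={0,1,2,3,4}  old={1,2}  +wl: 4,5,6
  step 9. node 2  ⊔preds={0,1,2,3,4}  new={0,1,2,3,4}  stable
  step 10. node 1  ⊔preds={0,1,2,3}  new={0,2,3,4}  stable
  step 11. node 4  ⊔preds={0,1,2,3,4}  new={0,2,3,4}  stable
  step 12. node 5  ⊔preds={0,1,2,3,4}  new={0,1,2,3,4}  old={0,1,2,3}  +wl: 1
  step 13. node 6  ⊔preds={0,1,2,3,4}  new={}  stable
  step 14. node 1  ⊔preds={0,1,2,3,4}  new={0,2,3,4}  stable

Least fixpoint reached:
  node 0: {0,1,2,3,4}
  node 1: {0,2,3,4}
  node 2: {0,1,2,3,4}
  node 3: {0,1,2,3}
  node 4: {0,2,3,4}
  node 5: {0,1,2,3,4}
  node 6: {}
  node 7: {0,1,2,3,4}

no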